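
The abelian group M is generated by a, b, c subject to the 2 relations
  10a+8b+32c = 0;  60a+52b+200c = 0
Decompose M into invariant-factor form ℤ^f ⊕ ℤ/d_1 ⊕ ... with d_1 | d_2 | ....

Answer: M ≅ ℤ^1 ⊕ ℤ/2 ⊕ ℤ/4

Derivation:
rank_ℚ(R)=2; free=3−2=1
SNF(R) diag = [2, 4] → torsion [2, 4]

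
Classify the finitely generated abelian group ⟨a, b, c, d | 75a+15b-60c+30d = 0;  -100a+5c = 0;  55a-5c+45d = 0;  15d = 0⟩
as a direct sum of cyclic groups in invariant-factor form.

rank_ℚ(R)=4; free=4−4=0
SNF(R) diag = [5, 15, 15, 45] → torsion [5, 15, 15, 45]

Answer: M ≅ ℤ/5 ⊕ ℤ/15 ⊕ ℤ/15 ⊕ ℤ/45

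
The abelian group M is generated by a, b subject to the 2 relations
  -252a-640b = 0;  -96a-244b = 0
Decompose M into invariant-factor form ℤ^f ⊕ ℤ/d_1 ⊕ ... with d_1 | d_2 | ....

Answer: M ≅ ℤ/4 ⊕ ℤ/12

Derivation:
rank_ℚ(R)=2; free=2−2=0
SNF(R) diag = [4, 12] → torsion [4, 12]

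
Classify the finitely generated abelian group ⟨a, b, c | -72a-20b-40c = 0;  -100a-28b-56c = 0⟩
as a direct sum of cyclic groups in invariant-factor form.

rank_ℚ(R)=2; free=3−2=1
SNF(R) diag = [4, 4] → torsion [4, 4]

Answer: M ≅ ℤ^1 ⊕ ℤ/4 ⊕ ℤ/4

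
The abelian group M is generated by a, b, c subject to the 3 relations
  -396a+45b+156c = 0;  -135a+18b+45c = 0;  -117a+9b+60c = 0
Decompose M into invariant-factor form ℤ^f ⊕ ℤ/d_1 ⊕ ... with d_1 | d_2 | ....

rank_ℚ(R)=3; free=3−3=0
SNF(R) diag = [3, 9, 27] → torsion [3, 9, 27]

Answer: M ≅ ℤ/3 ⊕ ℤ/9 ⊕ ℤ/27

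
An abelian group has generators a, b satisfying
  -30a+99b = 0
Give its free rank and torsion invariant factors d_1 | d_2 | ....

rank_ℚ(R)=1; free=2−1=1
SNF(R) diag = [3] → torsion [3]

Answer: M ≅ ℤ^1 ⊕ ℤ/3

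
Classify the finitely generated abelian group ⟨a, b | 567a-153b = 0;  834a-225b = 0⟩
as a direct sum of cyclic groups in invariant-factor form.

Answer: M ≅ ℤ/3 ⊕ ℤ/9

Derivation:
rank_ℚ(R)=2; free=2−2=0
SNF(R) diag = [3, 9] → torsion [3, 9]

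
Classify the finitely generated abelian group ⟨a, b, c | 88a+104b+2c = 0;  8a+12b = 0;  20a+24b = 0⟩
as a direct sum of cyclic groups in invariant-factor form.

rank_ℚ(R)=3; free=3−3=0
SNF(R) diag = [2, 4, 12] → torsion [2, 4, 12]

Answer: M ≅ ℤ/2 ⊕ ℤ/4 ⊕ ℤ/12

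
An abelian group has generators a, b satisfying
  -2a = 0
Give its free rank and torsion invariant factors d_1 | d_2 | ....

Answer: M ≅ ℤ^1 ⊕ ℤ/2

Derivation:
rank_ℚ(R)=1; free=2−1=1
SNF(R) diag = [2] → torsion [2]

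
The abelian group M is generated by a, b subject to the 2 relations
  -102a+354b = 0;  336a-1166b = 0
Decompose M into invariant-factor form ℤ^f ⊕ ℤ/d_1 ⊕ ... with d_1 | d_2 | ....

Answer: M ≅ ℤ/2 ⊕ ℤ/6

Derivation:
rank_ℚ(R)=2; free=2−2=0
SNF(R) diag = [2, 6] → torsion [2, 6]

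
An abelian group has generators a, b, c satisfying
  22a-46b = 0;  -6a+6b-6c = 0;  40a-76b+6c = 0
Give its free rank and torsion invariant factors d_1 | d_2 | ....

rank_ℚ(R)=3; free=3−3=0
SNF(R) diag = [2, 6, 12] → torsion [2, 6, 12]

Answer: M ≅ ℤ/2 ⊕ ℤ/6 ⊕ ℤ/12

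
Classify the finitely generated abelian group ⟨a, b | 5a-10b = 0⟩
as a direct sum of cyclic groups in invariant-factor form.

rank_ℚ(R)=1; free=2−1=1
SNF(R) diag = [5] → torsion [5]

Answer: M ≅ ℤ^1 ⊕ ℤ/5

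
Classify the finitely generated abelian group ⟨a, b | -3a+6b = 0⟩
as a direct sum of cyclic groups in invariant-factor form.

Answer: M ≅ ℤ^1 ⊕ ℤ/3

Derivation:
rank_ℚ(R)=1; free=2−1=1
SNF(R) diag = [3] → torsion [3]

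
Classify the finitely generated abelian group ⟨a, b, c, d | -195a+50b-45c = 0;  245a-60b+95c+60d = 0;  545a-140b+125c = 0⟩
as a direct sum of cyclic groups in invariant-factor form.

Answer: M ≅ ℤ^1 ⊕ ℤ/5 ⊕ ℤ/10 ⊕ ℤ/30

Derivation:
rank_ℚ(R)=3; free=4−3=1
SNF(R) diag = [5, 10, 30] → torsion [5, 10, 30]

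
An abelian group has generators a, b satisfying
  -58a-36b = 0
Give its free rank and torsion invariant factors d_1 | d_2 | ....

rank_ℚ(R)=1; free=2−1=1
SNF(R) diag = [2] → torsion [2]

Answer: M ≅ ℤ^1 ⊕ ℤ/2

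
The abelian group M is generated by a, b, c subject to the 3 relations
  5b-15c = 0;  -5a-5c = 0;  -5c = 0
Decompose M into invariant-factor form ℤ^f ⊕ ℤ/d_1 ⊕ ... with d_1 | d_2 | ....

rank_ℚ(R)=3; free=3−3=0
SNF(R) diag = [5, 5, 5] → torsion [5, 5, 5]

Answer: M ≅ ℤ/5 ⊕ ℤ/5 ⊕ ℤ/5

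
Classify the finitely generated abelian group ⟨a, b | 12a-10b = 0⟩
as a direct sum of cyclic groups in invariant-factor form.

Answer: M ≅ ℤ^1 ⊕ ℤ/2

Derivation:
rank_ℚ(R)=1; free=2−1=1
SNF(R) diag = [2] → torsion [2]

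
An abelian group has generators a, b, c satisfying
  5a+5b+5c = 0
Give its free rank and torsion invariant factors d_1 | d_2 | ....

Answer: M ≅ ℤ^2 ⊕ ℤ/5

Derivation:
rank_ℚ(R)=1; free=3−1=2
SNF(R) diag = [5] → torsion [5]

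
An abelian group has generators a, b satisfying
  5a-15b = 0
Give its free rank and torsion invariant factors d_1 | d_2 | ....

Answer: M ≅ ℤ^1 ⊕ ℤ/5

Derivation:
rank_ℚ(R)=1; free=2−1=1
SNF(R) diag = [5] → torsion [5]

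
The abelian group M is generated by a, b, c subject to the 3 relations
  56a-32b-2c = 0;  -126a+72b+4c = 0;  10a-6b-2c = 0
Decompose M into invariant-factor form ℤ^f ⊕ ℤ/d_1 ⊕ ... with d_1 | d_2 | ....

rank_ℚ(R)=3; free=3−3=0
SNF(R) diag = [2, 2, 2] → torsion [2, 2, 2]

Answer: M ≅ ℤ/2 ⊕ ℤ/2 ⊕ ℤ/2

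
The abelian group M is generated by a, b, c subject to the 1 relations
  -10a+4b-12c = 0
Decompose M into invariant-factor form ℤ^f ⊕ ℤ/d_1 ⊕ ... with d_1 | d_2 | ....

Answer: M ≅ ℤ^2 ⊕ ℤ/2

Derivation:
rank_ℚ(R)=1; free=3−1=2
SNF(R) diag = [2] → torsion [2]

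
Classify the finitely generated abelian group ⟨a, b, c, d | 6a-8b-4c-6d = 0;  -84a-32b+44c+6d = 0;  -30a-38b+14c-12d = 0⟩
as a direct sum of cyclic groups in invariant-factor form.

Answer: M ≅ ℤ^1 ⊕ ℤ/2 ⊕ ℤ/6 ⊕ ℤ/18

Derivation:
rank_ℚ(R)=3; free=4−3=1
SNF(R) diag = [2, 6, 18] → torsion [2, 6, 18]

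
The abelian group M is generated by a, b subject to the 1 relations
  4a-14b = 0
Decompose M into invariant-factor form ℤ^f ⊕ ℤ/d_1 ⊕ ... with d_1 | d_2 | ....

Answer: M ≅ ℤ^1 ⊕ ℤ/2

Derivation:
rank_ℚ(R)=1; free=2−1=1
SNF(R) diag = [2] → torsion [2]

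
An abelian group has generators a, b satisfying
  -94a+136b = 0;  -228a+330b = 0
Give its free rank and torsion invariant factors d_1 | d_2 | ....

Answer: M ≅ ℤ/2 ⊕ ℤ/6

Derivation:
rank_ℚ(R)=2; free=2−2=0
SNF(R) diag = [2, 6] → torsion [2, 6]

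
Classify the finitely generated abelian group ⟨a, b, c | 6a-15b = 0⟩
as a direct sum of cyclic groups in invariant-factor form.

Answer: M ≅ ℤ^2 ⊕ ℤ/3

Derivation:
rank_ℚ(R)=1; free=3−1=2
SNF(R) diag = [3] → torsion [3]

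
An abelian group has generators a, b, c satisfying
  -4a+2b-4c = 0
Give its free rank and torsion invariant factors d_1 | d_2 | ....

rank_ℚ(R)=1; free=3−1=2
SNF(R) diag = [2] → torsion [2]

Answer: M ≅ ℤ^2 ⊕ ℤ/2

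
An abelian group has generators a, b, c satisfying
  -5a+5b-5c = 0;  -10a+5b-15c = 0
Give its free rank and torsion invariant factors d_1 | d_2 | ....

rank_ℚ(R)=2; free=3−2=1
SNF(R) diag = [5, 5] → torsion [5, 5]

Answer: M ≅ ℤ^1 ⊕ ℤ/5 ⊕ ℤ/5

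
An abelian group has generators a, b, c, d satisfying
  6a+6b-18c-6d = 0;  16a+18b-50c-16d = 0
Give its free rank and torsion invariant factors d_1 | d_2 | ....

Answer: M ≅ ℤ^2 ⊕ ℤ/2 ⊕ ℤ/6

Derivation:
rank_ℚ(R)=2; free=4−2=2
SNF(R) diag = [2, 6] → torsion [2, 6]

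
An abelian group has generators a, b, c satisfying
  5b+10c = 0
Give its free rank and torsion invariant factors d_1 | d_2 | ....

Answer: M ≅ ℤ^2 ⊕ ℤ/5

Derivation:
rank_ℚ(R)=1; free=3−1=2
SNF(R) diag = [5] → torsion [5]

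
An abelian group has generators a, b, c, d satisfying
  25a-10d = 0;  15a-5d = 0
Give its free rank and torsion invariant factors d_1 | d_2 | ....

Answer: M ≅ ℤ^2 ⊕ ℤ/5 ⊕ ℤ/5

Derivation:
rank_ℚ(R)=2; free=4−2=2
SNF(R) diag = [5, 5] → torsion [5, 5]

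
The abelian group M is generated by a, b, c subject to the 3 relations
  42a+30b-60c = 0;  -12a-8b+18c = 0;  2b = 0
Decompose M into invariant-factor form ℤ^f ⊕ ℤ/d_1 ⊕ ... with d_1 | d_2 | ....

Answer: M ≅ ℤ/2 ⊕ ℤ/6 ⊕ ℤ/6

Derivation:
rank_ℚ(R)=3; free=3−3=0
SNF(R) diag = [2, 6, 6] → torsion [2, 6, 6]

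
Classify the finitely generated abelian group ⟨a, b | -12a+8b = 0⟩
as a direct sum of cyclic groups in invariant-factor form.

rank_ℚ(R)=1; free=2−1=1
SNF(R) diag = [4] → torsion [4]

Answer: M ≅ ℤ^1 ⊕ ℤ/4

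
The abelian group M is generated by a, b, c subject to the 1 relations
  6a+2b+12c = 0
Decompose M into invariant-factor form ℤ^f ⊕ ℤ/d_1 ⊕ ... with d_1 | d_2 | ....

Answer: M ≅ ℤ^2 ⊕ ℤ/2

Derivation:
rank_ℚ(R)=1; free=3−1=2
SNF(R) diag = [2] → torsion [2]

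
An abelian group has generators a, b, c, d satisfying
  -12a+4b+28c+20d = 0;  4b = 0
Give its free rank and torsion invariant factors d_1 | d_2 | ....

Answer: M ≅ ℤ^2 ⊕ ℤ/4 ⊕ ℤ/4

Derivation:
rank_ℚ(R)=2; free=4−2=2
SNF(R) diag = [4, 4] → torsion [4, 4]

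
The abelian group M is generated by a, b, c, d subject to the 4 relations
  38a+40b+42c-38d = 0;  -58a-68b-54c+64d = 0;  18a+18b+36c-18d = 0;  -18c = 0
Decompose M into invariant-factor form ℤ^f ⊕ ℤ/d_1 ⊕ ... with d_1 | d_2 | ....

rank_ℚ(R)=4; free=4−4=0
SNF(R) diag = [2, 6, 18, 18] → torsion [2, 6, 18, 18]

Answer: M ≅ ℤ/2 ⊕ ℤ/6 ⊕ ℤ/18 ⊕ ℤ/18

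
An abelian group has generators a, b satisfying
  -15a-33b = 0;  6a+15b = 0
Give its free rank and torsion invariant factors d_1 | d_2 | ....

rank_ℚ(R)=2; free=2−2=0
SNF(R) diag = [3, 9] → torsion [3, 9]

Answer: M ≅ ℤ/3 ⊕ ℤ/9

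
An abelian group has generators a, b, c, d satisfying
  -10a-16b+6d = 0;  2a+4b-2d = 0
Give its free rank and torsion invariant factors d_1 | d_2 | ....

rank_ℚ(R)=2; free=4−2=2
SNF(R) diag = [2, 4] → torsion [2, 4]

Answer: M ≅ ℤ^2 ⊕ ℤ/2 ⊕ ℤ/4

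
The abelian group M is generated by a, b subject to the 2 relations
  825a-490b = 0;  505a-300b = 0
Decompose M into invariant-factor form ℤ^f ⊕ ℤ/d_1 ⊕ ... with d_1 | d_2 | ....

rank_ℚ(R)=2; free=2−2=0
SNF(R) diag = [5, 10] → torsion [5, 10]

Answer: M ≅ ℤ/5 ⊕ ℤ/10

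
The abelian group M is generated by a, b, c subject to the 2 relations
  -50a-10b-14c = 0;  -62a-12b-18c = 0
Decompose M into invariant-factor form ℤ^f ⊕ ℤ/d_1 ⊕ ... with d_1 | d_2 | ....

Answer: M ≅ ℤ^1 ⊕ ℤ/2 ⊕ ℤ/2

Derivation:
rank_ℚ(R)=2; free=3−2=1
SNF(R) diag = [2, 2] → torsion [2, 2]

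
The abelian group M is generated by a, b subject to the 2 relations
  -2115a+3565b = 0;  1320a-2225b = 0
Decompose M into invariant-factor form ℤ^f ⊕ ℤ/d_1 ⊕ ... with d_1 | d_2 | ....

Answer: M ≅ ℤ/5 ⊕ ℤ/15

Derivation:
rank_ℚ(R)=2; free=2−2=0
SNF(R) diag = [5, 15] → torsion [5, 15]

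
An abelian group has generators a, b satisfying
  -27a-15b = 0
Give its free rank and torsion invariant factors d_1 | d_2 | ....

rank_ℚ(R)=1; free=2−1=1
SNF(R) diag = [3] → torsion [3]

Answer: M ≅ ℤ^1 ⊕ ℤ/3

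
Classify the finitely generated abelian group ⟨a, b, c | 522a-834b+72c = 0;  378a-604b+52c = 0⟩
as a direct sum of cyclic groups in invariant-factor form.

rank_ℚ(R)=2; free=3−2=1
SNF(R) diag = [2, 6] → torsion [2, 6]

Answer: M ≅ ℤ^1 ⊕ ℤ/2 ⊕ ℤ/6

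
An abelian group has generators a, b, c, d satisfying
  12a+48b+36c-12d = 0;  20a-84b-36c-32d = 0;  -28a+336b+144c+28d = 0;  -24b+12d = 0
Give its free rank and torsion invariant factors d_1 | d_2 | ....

rank_ℚ(R)=4; free=4−4=0
SNF(R) diag = [4, 12, 12, 36] → torsion [4, 12, 12, 36]

Answer: M ≅ ℤ/4 ⊕ ℤ/12 ⊕ ℤ/12 ⊕ ℤ/36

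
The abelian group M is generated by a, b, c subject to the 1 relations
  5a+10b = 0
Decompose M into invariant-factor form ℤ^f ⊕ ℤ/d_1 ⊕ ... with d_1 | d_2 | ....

rank_ℚ(R)=1; free=3−1=2
SNF(R) diag = [5] → torsion [5]

Answer: M ≅ ℤ^2 ⊕ ℤ/5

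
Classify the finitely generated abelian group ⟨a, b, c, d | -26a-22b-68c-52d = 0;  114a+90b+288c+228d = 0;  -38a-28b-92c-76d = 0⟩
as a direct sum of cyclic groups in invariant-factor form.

Answer: M ≅ ℤ^1 ⊕ ℤ/2 ⊕ ℤ/6 ⊕ ℤ/12

Derivation:
rank_ℚ(R)=3; free=4−3=1
SNF(R) diag = [2, 6, 12] → torsion [2, 6, 12]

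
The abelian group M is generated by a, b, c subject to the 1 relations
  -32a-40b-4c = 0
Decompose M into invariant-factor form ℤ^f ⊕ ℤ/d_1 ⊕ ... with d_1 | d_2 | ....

rank_ℚ(R)=1; free=3−1=2
SNF(R) diag = [4] → torsion [4]

Answer: M ≅ ℤ^2 ⊕ ℤ/4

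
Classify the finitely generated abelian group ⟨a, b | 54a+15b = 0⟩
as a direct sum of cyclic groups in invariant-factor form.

Answer: M ≅ ℤ^1 ⊕ ℤ/3

Derivation:
rank_ℚ(R)=1; free=2−1=1
SNF(R) diag = [3] → torsion [3]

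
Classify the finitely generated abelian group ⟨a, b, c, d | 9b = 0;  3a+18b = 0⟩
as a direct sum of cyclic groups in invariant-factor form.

rank_ℚ(R)=2; free=4−2=2
SNF(R) diag = [3, 9] → torsion [3, 9]

Answer: M ≅ ℤ^2 ⊕ ℤ/3 ⊕ ℤ/9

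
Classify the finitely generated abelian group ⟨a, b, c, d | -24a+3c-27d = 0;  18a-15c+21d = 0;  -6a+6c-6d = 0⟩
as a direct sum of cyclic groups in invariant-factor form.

Answer: M ≅ ℤ^1 ⊕ ℤ/3 ⊕ ℤ/6 ⊕ ℤ/18

Derivation:
rank_ℚ(R)=3; free=4−3=1
SNF(R) diag = [3, 6, 18] → torsion [3, 6, 18]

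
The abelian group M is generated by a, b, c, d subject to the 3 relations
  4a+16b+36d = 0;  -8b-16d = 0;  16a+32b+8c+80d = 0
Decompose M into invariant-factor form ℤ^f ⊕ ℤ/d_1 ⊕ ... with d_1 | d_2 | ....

Answer: M ≅ ℤ^1 ⊕ ℤ/4 ⊕ ℤ/8 ⊕ ℤ/8

Derivation:
rank_ℚ(R)=3; free=4−3=1
SNF(R) diag = [4, 8, 8] → torsion [4, 8, 8]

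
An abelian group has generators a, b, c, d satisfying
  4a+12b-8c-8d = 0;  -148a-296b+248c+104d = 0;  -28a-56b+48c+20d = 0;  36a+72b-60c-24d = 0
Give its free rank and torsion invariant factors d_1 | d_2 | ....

Answer: M ≅ ℤ/4 ⊕ ℤ/4 ⊕ ℤ/4 ⊕ ℤ/12

Derivation:
rank_ℚ(R)=4; free=4−4=0
SNF(R) diag = [4, 4, 4, 12] → torsion [4, 4, 4, 12]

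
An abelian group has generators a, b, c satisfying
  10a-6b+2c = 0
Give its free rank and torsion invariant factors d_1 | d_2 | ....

Answer: M ≅ ℤ^2 ⊕ ℤ/2

Derivation:
rank_ℚ(R)=1; free=3−1=2
SNF(R) diag = [2] → torsion [2]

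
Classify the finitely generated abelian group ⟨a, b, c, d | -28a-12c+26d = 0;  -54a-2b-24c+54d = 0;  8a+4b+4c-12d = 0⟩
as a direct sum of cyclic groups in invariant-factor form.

rank_ℚ(R)=3; free=4−3=1
SNF(R) diag = [2, 2, 4] → torsion [2, 2, 4]

Answer: M ≅ ℤ^1 ⊕ ℤ/2 ⊕ ℤ/2 ⊕ ℤ/4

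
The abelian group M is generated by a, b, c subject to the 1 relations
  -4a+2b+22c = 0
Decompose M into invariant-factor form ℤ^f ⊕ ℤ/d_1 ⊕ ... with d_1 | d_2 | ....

Answer: M ≅ ℤ^2 ⊕ ℤ/2

Derivation:
rank_ℚ(R)=1; free=3−1=2
SNF(R) diag = [2] → torsion [2]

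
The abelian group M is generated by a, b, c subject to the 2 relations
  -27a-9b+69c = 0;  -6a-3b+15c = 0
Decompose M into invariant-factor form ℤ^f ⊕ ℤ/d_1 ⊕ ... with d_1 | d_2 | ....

rank_ℚ(R)=2; free=3−2=1
SNF(R) diag = [3, 3] → torsion [3, 3]

Answer: M ≅ ℤ^1 ⊕ ℤ/3 ⊕ ℤ/3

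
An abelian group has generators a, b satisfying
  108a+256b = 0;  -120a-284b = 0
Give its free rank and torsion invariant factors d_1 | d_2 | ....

Answer: M ≅ ℤ/4 ⊕ ℤ/12

Derivation:
rank_ℚ(R)=2; free=2−2=0
SNF(R) diag = [4, 12] → torsion [4, 12]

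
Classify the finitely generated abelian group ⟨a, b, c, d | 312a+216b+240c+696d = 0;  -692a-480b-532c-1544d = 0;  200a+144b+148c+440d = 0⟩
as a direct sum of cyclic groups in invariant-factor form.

rank_ℚ(R)=3; free=4−3=1
SNF(R) diag = [4, 12, 24] → torsion [4, 12, 24]

Answer: M ≅ ℤ^1 ⊕ ℤ/4 ⊕ ℤ/12 ⊕ ℤ/24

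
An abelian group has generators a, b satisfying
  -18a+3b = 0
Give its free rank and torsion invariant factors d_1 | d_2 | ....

rank_ℚ(R)=1; free=2−1=1
SNF(R) diag = [3] → torsion [3]

Answer: M ≅ ℤ^1 ⊕ ℤ/3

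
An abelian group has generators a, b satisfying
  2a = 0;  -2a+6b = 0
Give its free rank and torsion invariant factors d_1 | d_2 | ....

rank_ℚ(R)=2; free=2−2=0
SNF(R) diag = [2, 6] → torsion [2, 6]

Answer: M ≅ ℤ/2 ⊕ ℤ/6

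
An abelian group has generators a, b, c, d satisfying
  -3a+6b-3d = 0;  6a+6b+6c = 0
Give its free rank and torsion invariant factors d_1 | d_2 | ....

Answer: M ≅ ℤ^2 ⊕ ℤ/3 ⊕ ℤ/6

Derivation:
rank_ℚ(R)=2; free=4−2=2
SNF(R) diag = [3, 6] → torsion [3, 6]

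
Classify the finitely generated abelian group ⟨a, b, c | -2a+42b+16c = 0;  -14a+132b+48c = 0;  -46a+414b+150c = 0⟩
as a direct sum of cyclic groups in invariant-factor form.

Answer: M ≅ ℤ/2 ⊕ ℤ/2 ⊕ ℤ/6

Derivation:
rank_ℚ(R)=3; free=3−3=0
SNF(R) diag = [2, 2, 6] → torsion [2, 2, 6]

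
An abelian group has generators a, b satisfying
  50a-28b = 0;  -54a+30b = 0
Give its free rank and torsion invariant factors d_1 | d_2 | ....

Answer: M ≅ ℤ/2 ⊕ ℤ/6

Derivation:
rank_ℚ(R)=2; free=2−2=0
SNF(R) diag = [2, 6] → torsion [2, 6]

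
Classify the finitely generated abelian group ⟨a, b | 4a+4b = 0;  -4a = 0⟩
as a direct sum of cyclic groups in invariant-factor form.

Answer: M ≅ ℤ/4 ⊕ ℤ/4

Derivation:
rank_ℚ(R)=2; free=2−2=0
SNF(R) diag = [4, 4] → torsion [4, 4]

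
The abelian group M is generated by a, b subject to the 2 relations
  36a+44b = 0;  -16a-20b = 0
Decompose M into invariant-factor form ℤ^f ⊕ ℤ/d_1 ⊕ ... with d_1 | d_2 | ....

Answer: M ≅ ℤ/4 ⊕ ℤ/4

Derivation:
rank_ℚ(R)=2; free=2−2=0
SNF(R) diag = [4, 4] → torsion [4, 4]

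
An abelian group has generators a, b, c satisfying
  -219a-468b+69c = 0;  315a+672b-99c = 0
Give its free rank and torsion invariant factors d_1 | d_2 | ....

rank_ℚ(R)=2; free=3−2=1
SNF(R) diag = [3, 6] → torsion [3, 6]

Answer: M ≅ ℤ^1 ⊕ ℤ/3 ⊕ ℤ/6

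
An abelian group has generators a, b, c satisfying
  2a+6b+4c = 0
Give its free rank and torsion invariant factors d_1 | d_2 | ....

rank_ℚ(R)=1; free=3−1=2
SNF(R) diag = [2] → torsion [2]

Answer: M ≅ ℤ^2 ⊕ ℤ/2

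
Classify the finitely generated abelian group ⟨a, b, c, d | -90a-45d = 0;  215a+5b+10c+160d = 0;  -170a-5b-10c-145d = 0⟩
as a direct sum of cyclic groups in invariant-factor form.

rank_ℚ(R)=3; free=4−3=1
SNF(R) diag = [5, 15, 45] → torsion [5, 15, 45]

Answer: M ≅ ℤ^1 ⊕ ℤ/5 ⊕ ℤ/15 ⊕ ℤ/45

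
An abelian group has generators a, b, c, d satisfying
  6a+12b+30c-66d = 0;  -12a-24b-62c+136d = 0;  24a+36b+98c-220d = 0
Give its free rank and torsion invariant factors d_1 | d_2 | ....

rank_ℚ(R)=3; free=4−3=1
SNF(R) diag = [2, 6, 12] → torsion [2, 6, 12]

Answer: M ≅ ℤ^1 ⊕ ℤ/2 ⊕ ℤ/6 ⊕ ℤ/12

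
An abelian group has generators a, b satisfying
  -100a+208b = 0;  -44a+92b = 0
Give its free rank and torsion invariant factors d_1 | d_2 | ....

Answer: M ≅ ℤ/4 ⊕ ℤ/12

Derivation:
rank_ℚ(R)=2; free=2−2=0
SNF(R) diag = [4, 12] → torsion [4, 12]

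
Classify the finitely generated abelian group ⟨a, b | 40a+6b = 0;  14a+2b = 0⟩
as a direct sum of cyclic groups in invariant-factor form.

rank_ℚ(R)=2; free=2−2=0
SNF(R) diag = [2, 2] → torsion [2, 2]

Answer: M ≅ ℤ/2 ⊕ ℤ/2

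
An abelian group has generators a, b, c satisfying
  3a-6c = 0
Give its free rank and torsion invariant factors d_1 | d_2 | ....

rank_ℚ(R)=1; free=3−1=2
SNF(R) diag = [3] → torsion [3]

Answer: M ≅ ℤ^2 ⊕ ℤ/3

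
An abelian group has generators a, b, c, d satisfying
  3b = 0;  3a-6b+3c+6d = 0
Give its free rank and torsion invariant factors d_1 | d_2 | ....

Answer: M ≅ ℤ^2 ⊕ ℤ/3 ⊕ ℤ/3

Derivation:
rank_ℚ(R)=2; free=4−2=2
SNF(R) diag = [3, 3] → torsion [3, 3]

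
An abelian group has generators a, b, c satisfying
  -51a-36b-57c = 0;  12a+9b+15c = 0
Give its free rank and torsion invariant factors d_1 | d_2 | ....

Answer: M ≅ ℤ^1 ⊕ ℤ/3 ⊕ ℤ/9

Derivation:
rank_ℚ(R)=2; free=3−2=1
SNF(R) diag = [3, 9] → torsion [3, 9]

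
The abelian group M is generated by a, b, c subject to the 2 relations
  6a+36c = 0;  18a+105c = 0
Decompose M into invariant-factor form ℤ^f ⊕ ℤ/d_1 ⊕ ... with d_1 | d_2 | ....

rank_ℚ(R)=2; free=3−2=1
SNF(R) diag = [3, 6] → torsion [3, 6]

Answer: M ≅ ℤ^1 ⊕ ℤ/3 ⊕ ℤ/6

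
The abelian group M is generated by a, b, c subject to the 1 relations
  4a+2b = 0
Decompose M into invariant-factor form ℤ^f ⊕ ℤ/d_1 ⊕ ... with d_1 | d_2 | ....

Answer: M ≅ ℤ^2 ⊕ ℤ/2

Derivation:
rank_ℚ(R)=1; free=3−1=2
SNF(R) diag = [2] → torsion [2]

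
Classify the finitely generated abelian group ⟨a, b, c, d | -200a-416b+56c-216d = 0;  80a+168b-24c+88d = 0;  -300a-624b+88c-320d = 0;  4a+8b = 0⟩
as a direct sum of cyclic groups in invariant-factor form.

rank_ℚ(R)=4; free=4−4=0
SNF(R) diag = [4, 8, 8, 24] → torsion [4, 8, 8, 24]

Answer: M ≅ ℤ/4 ⊕ ℤ/8 ⊕ ℤ/8 ⊕ ℤ/24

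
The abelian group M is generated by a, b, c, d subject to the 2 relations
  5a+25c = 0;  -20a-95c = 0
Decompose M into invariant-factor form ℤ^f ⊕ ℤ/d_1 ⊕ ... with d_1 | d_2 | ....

Answer: M ≅ ℤ^2 ⊕ ℤ/5 ⊕ ℤ/5

Derivation:
rank_ℚ(R)=2; free=4−2=2
SNF(R) diag = [5, 5] → torsion [5, 5]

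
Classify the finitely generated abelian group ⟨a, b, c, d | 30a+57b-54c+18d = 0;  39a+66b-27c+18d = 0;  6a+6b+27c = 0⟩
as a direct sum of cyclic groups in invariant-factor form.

rank_ℚ(R)=3; free=4−3=1
SNF(R) diag = [3, 9, 27] → torsion [3, 9, 27]

Answer: M ≅ ℤ^1 ⊕ ℤ/3 ⊕ ℤ/9 ⊕ ℤ/27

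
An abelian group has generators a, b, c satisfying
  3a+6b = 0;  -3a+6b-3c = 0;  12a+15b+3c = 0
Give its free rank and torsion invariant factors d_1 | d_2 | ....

rank_ℚ(R)=3; free=3−3=0
SNF(R) diag = [3, 3, 3] → torsion [3, 3, 3]

Answer: M ≅ ℤ/3 ⊕ ℤ/3 ⊕ ℤ/3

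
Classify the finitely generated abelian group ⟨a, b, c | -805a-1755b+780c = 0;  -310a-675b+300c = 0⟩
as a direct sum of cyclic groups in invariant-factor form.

Answer: M ≅ ℤ^1 ⊕ ℤ/5 ⊕ ℤ/15

Derivation:
rank_ℚ(R)=2; free=3−2=1
SNF(R) diag = [5, 15] → torsion [5, 15]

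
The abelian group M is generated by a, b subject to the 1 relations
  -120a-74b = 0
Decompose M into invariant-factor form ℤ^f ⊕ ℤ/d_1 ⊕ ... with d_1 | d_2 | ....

Answer: M ≅ ℤ^1 ⊕ ℤ/2

Derivation:
rank_ℚ(R)=1; free=2−1=1
SNF(R) diag = [2] → torsion [2]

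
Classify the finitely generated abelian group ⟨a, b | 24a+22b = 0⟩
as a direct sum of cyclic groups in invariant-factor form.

Answer: M ≅ ℤ^1 ⊕ ℤ/2

Derivation:
rank_ℚ(R)=1; free=2−1=1
SNF(R) diag = [2] → torsion [2]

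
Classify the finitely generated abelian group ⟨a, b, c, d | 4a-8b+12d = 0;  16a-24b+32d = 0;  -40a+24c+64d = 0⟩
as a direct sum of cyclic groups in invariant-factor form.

rank_ℚ(R)=3; free=4−3=1
SNF(R) diag = [4, 8, 24] → torsion [4, 8, 24]

Answer: M ≅ ℤ^1 ⊕ ℤ/4 ⊕ ℤ/8 ⊕ ℤ/24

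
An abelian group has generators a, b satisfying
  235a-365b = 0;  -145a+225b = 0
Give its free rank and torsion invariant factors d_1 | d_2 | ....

Answer: M ≅ ℤ/5 ⊕ ℤ/10

Derivation:
rank_ℚ(R)=2; free=2−2=0
SNF(R) diag = [5, 10] → torsion [5, 10]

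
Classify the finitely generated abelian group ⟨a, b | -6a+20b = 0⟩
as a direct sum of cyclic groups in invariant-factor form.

Answer: M ≅ ℤ^1 ⊕ ℤ/2

Derivation:
rank_ℚ(R)=1; free=2−1=1
SNF(R) diag = [2] → torsion [2]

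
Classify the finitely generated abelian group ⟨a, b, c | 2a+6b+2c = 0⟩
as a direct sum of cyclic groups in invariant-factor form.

Answer: M ≅ ℤ^2 ⊕ ℤ/2

Derivation:
rank_ℚ(R)=1; free=3−1=2
SNF(R) diag = [2] → torsion [2]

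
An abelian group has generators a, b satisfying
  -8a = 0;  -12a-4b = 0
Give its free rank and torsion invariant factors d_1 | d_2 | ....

Answer: M ≅ ℤ/4 ⊕ ℤ/8

Derivation:
rank_ℚ(R)=2; free=2−2=0
SNF(R) diag = [4, 8] → torsion [4, 8]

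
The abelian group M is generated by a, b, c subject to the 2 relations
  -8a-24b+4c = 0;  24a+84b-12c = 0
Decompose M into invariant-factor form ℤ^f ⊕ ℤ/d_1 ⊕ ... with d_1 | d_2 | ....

Answer: M ≅ ℤ^1 ⊕ ℤ/4 ⊕ ℤ/12

Derivation:
rank_ℚ(R)=2; free=3−2=1
SNF(R) diag = [4, 12] → torsion [4, 12]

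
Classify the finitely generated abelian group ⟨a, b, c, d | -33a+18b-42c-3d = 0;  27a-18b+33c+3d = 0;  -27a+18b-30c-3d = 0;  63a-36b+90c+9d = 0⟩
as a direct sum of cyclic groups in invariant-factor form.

Answer: M ≅ ℤ/3 ⊕ ℤ/3 ⊕ ℤ/6 ⊕ ℤ/18

Derivation:
rank_ℚ(R)=4; free=4−4=0
SNF(R) diag = [3, 3, 6, 18] → torsion [3, 3, 6, 18]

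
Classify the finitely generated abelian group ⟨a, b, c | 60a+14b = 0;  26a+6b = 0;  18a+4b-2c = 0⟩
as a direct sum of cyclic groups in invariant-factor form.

Answer: M ≅ ℤ/2 ⊕ ℤ/2 ⊕ ℤ/2

Derivation:
rank_ℚ(R)=3; free=3−3=0
SNF(R) diag = [2, 2, 2] → torsion [2, 2, 2]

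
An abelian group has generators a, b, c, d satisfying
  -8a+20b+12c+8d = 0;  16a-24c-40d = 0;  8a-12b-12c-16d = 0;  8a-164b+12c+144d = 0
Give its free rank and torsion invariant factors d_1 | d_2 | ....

rank_ℚ(R)=4; free=4−4=0
SNF(R) diag = [4, 8, 16, 48] → torsion [4, 8, 16, 48]

Answer: M ≅ ℤ/4 ⊕ ℤ/8 ⊕ ℤ/16 ⊕ ℤ/48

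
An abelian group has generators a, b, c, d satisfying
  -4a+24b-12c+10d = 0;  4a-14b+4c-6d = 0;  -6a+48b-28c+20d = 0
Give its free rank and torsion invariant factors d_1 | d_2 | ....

rank_ℚ(R)=3; free=4−3=1
SNF(R) diag = [2, 2, 2] → torsion [2, 2, 2]

Answer: M ≅ ℤ^1 ⊕ ℤ/2 ⊕ ℤ/2 ⊕ ℤ/2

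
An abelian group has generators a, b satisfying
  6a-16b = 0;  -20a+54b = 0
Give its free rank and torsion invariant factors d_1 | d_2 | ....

Answer: M ≅ ℤ/2 ⊕ ℤ/2

Derivation:
rank_ℚ(R)=2; free=2−2=0
SNF(R) diag = [2, 2] → torsion [2, 2]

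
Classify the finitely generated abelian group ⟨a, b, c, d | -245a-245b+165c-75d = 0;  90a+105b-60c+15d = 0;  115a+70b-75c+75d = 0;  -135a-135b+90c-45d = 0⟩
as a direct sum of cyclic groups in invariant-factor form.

rank_ℚ(R)=4; free=4−4=0
SNF(R) diag = [5, 15, 15, 45] → torsion [5, 15, 15, 45]

Answer: M ≅ ℤ/5 ⊕ ℤ/15 ⊕ ℤ/15 ⊕ ℤ/45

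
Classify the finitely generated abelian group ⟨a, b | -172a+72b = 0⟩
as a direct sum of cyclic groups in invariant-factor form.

rank_ℚ(R)=1; free=2−1=1
SNF(R) diag = [4] → torsion [4]

Answer: M ≅ ℤ^1 ⊕ ℤ/4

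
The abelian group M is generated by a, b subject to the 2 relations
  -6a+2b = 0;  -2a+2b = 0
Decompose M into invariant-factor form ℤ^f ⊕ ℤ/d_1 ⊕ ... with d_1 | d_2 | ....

Answer: M ≅ ℤ/2 ⊕ ℤ/4

Derivation:
rank_ℚ(R)=2; free=2−2=0
SNF(R) diag = [2, 4] → torsion [2, 4]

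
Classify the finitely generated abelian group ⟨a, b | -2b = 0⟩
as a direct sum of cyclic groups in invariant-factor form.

rank_ℚ(R)=1; free=2−1=1
SNF(R) diag = [2] → torsion [2]

Answer: M ≅ ℤ^1 ⊕ ℤ/2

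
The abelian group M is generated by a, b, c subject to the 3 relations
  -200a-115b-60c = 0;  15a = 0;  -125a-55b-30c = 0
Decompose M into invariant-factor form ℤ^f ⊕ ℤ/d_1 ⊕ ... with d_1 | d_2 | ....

rank_ℚ(R)=3; free=3−3=0
SNF(R) diag = [5, 15, 30] → torsion [5, 15, 30]

Answer: M ≅ ℤ/5 ⊕ ℤ/15 ⊕ ℤ/30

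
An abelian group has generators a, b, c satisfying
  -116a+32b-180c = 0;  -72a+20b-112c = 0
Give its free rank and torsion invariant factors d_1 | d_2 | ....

Answer: M ≅ ℤ^1 ⊕ ℤ/4 ⊕ ℤ/4

Derivation:
rank_ℚ(R)=2; free=3−2=1
SNF(R) diag = [4, 4] → torsion [4, 4]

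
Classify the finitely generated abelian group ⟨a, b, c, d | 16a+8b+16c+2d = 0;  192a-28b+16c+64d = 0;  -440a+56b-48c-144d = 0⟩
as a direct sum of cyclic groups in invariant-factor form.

Answer: M ≅ ℤ^1 ⊕ ℤ/2 ⊕ ℤ/4 ⊕ ℤ/8

Derivation:
rank_ℚ(R)=3; free=4−3=1
SNF(R) diag = [2, 4, 8] → torsion [2, 4, 8]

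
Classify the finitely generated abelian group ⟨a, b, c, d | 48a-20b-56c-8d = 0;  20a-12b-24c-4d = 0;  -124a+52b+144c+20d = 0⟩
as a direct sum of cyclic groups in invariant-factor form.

rank_ℚ(R)=3; free=4−3=1
SNF(R) diag = [4, 4, 8] → torsion [4, 4, 8]

Answer: M ≅ ℤ^1 ⊕ ℤ/4 ⊕ ℤ/4 ⊕ ℤ/8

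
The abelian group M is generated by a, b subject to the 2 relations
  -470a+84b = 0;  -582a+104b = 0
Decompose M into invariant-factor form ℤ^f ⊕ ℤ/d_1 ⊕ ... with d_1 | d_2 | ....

Answer: M ≅ ℤ/2 ⊕ ℤ/4

Derivation:
rank_ℚ(R)=2; free=2−2=0
SNF(R) diag = [2, 4] → torsion [2, 4]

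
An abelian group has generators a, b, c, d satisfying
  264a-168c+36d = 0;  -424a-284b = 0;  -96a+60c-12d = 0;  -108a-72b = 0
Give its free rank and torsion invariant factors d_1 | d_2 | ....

Answer: M ≅ ℤ/4 ⊕ ℤ/12 ⊕ ℤ/12 ⊕ ℤ/36

Derivation:
rank_ℚ(R)=4; free=4−4=0
SNF(R) diag = [4, 12, 12, 36] → torsion [4, 12, 12, 36]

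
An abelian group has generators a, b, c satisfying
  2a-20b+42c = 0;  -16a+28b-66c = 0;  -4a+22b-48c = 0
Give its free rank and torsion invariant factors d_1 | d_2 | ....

rank_ℚ(R)=3; free=3−3=0
SNF(R) diag = [2, 6, 18] → torsion [2, 6, 18]

Answer: M ≅ ℤ/2 ⊕ ℤ/6 ⊕ ℤ/18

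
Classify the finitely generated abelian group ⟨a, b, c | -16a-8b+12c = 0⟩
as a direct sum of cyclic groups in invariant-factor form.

Answer: M ≅ ℤ^2 ⊕ ℤ/4

Derivation:
rank_ℚ(R)=1; free=3−1=2
SNF(R) diag = [4] → torsion [4]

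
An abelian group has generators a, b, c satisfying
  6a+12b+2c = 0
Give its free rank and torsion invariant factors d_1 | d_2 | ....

Answer: M ≅ ℤ^2 ⊕ ℤ/2

Derivation:
rank_ℚ(R)=1; free=3−1=2
SNF(R) diag = [2] → torsion [2]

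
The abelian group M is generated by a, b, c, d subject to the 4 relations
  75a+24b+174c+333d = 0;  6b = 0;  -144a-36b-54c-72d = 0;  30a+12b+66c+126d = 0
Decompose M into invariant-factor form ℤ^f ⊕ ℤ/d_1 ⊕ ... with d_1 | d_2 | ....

Answer: M ≅ ℤ/3 ⊕ ℤ/6 ⊕ ℤ/18 ⊕ ℤ/36

Derivation:
rank_ℚ(R)=4; free=4−4=0
SNF(R) diag = [3, 6, 18, 36] → torsion [3, 6, 18, 36]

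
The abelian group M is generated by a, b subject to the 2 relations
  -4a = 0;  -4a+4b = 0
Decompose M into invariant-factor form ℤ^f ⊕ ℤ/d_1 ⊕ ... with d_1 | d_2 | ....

Answer: M ≅ ℤ/4 ⊕ ℤ/4

Derivation:
rank_ℚ(R)=2; free=2−2=0
SNF(R) diag = [4, 4] → torsion [4, 4]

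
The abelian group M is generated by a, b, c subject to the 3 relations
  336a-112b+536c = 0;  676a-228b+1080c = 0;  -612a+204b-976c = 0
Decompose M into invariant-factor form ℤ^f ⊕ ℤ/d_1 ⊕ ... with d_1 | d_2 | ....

rank_ℚ(R)=3; free=3−3=0
SNF(R) diag = [4, 8, 8] → torsion [4, 8, 8]

Answer: M ≅ ℤ/4 ⊕ ℤ/8 ⊕ ℤ/8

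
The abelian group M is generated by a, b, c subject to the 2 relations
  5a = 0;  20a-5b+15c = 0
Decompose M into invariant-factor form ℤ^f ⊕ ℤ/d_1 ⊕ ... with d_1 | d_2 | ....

Answer: M ≅ ℤ^1 ⊕ ℤ/5 ⊕ ℤ/5

Derivation:
rank_ℚ(R)=2; free=3−2=1
SNF(R) diag = [5, 5] → torsion [5, 5]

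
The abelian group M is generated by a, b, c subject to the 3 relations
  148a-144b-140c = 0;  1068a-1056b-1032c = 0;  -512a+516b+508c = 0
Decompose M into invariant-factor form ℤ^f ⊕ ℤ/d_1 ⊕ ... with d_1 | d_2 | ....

rank_ℚ(R)=3; free=3−3=0
SNF(R) diag = [4, 12, 36] → torsion [4, 12, 36]

Answer: M ≅ ℤ/4 ⊕ ℤ/12 ⊕ ℤ/36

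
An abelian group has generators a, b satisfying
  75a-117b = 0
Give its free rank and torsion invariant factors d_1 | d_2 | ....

rank_ℚ(R)=1; free=2−1=1
SNF(R) diag = [3] → torsion [3]

Answer: M ≅ ℤ^1 ⊕ ℤ/3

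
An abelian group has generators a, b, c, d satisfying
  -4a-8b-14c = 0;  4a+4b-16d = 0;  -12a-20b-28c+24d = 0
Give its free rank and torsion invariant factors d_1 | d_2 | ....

Answer: M ≅ ℤ^1 ⊕ ℤ/2 ⊕ ℤ/4 ⊕ ℤ/8

Derivation:
rank_ℚ(R)=3; free=4−3=1
SNF(R) diag = [2, 4, 8] → torsion [2, 4, 8]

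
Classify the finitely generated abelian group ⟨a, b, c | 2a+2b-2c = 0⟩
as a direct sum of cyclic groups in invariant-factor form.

Answer: M ≅ ℤ^2 ⊕ ℤ/2

Derivation:
rank_ℚ(R)=1; free=3−1=2
SNF(R) diag = [2] → torsion [2]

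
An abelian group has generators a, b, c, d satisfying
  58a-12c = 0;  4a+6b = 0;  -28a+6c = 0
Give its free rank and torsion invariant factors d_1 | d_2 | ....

Answer: M ≅ ℤ^1 ⊕ ℤ/2 ⊕ ℤ/6 ⊕ ℤ/6

Derivation:
rank_ℚ(R)=3; free=4−3=1
SNF(R) diag = [2, 6, 6] → torsion [2, 6, 6]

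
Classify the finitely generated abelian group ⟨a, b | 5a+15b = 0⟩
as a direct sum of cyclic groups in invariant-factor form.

rank_ℚ(R)=1; free=2−1=1
SNF(R) diag = [5] → torsion [5]

Answer: M ≅ ℤ^1 ⊕ ℤ/5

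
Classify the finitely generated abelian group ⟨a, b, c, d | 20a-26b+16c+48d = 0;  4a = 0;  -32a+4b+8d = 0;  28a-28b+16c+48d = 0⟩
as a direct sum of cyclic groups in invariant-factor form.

Answer: M ≅ ℤ/2 ⊕ ℤ/4 ⊕ ℤ/8 ⊕ ℤ/16

Derivation:
rank_ℚ(R)=4; free=4−4=0
SNF(R) diag = [2, 4, 8, 16] → torsion [2, 4, 8, 16]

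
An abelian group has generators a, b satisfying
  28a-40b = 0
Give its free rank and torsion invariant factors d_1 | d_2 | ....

rank_ℚ(R)=1; free=2−1=1
SNF(R) diag = [4] → torsion [4]

Answer: M ≅ ℤ^1 ⊕ ℤ/4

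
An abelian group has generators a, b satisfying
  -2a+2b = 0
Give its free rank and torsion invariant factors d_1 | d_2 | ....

Answer: M ≅ ℤ^1 ⊕ ℤ/2

Derivation:
rank_ℚ(R)=1; free=2−1=1
SNF(R) diag = [2] → torsion [2]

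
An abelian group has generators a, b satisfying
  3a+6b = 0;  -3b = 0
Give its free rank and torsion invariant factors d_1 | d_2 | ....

Answer: M ≅ ℤ/3 ⊕ ℤ/3

Derivation:
rank_ℚ(R)=2; free=2−2=0
SNF(R) diag = [3, 3] → torsion [3, 3]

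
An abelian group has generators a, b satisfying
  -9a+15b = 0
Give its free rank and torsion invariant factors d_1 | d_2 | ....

rank_ℚ(R)=1; free=2−1=1
SNF(R) diag = [3] → torsion [3]

Answer: M ≅ ℤ^1 ⊕ ℤ/3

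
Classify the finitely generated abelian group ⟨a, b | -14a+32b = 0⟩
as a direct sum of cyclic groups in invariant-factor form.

rank_ℚ(R)=1; free=2−1=1
SNF(R) diag = [2] → torsion [2]

Answer: M ≅ ℤ^1 ⊕ ℤ/2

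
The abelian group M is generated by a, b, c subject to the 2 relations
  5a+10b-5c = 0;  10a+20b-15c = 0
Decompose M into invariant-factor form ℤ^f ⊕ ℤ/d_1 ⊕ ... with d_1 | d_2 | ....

rank_ℚ(R)=2; free=3−2=1
SNF(R) diag = [5, 5] → torsion [5, 5]

Answer: M ≅ ℤ^1 ⊕ ℤ/5 ⊕ ℤ/5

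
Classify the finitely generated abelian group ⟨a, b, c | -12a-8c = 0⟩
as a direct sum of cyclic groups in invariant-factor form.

rank_ℚ(R)=1; free=3−1=2
SNF(R) diag = [4] → torsion [4]

Answer: M ≅ ℤ^2 ⊕ ℤ/4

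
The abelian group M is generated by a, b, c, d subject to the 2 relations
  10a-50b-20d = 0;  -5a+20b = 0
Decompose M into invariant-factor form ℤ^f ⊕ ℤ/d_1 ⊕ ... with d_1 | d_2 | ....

Answer: M ≅ ℤ^2 ⊕ ℤ/5 ⊕ ℤ/10

Derivation:
rank_ℚ(R)=2; free=4−2=2
SNF(R) diag = [5, 10] → torsion [5, 10]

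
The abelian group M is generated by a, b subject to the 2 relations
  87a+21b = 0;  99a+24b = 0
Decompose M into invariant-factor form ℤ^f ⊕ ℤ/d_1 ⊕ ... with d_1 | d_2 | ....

rank_ℚ(R)=2; free=2−2=0
SNF(R) diag = [3, 3] → torsion [3, 3]

Answer: M ≅ ℤ/3 ⊕ ℤ/3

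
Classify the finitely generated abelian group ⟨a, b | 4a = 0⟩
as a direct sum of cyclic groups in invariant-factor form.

rank_ℚ(R)=1; free=2−1=1
SNF(R) diag = [4] → torsion [4]

Answer: M ≅ ℤ^1 ⊕ ℤ/4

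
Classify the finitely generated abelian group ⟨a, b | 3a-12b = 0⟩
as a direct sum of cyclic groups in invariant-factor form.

rank_ℚ(R)=1; free=2−1=1
SNF(R) diag = [3] → torsion [3]

Answer: M ≅ ℤ^1 ⊕ ℤ/3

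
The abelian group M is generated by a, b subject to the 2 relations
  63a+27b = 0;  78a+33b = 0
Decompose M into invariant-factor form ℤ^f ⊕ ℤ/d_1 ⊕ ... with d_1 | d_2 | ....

Answer: M ≅ ℤ/3 ⊕ ℤ/9

Derivation:
rank_ℚ(R)=2; free=2−2=0
SNF(R) diag = [3, 9] → torsion [3, 9]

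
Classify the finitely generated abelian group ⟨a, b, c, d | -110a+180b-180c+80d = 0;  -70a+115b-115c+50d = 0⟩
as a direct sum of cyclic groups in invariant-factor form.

rank_ℚ(R)=2; free=4−2=2
SNF(R) diag = [5, 10] → torsion [5, 10]

Answer: M ≅ ℤ^2 ⊕ ℤ/5 ⊕ ℤ/10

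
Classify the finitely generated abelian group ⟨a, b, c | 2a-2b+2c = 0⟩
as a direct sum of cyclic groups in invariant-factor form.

Answer: M ≅ ℤ^2 ⊕ ℤ/2

Derivation:
rank_ℚ(R)=1; free=3−1=2
SNF(R) diag = [2] → torsion [2]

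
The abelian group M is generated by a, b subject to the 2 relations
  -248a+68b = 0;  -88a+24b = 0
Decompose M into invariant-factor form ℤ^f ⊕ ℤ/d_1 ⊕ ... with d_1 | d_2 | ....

Answer: M ≅ ℤ/4 ⊕ ℤ/8

Derivation:
rank_ℚ(R)=2; free=2−2=0
SNF(R) diag = [4, 8] → torsion [4, 8]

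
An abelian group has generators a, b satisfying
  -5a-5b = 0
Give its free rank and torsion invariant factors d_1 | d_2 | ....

Answer: M ≅ ℤ^1 ⊕ ℤ/5

Derivation:
rank_ℚ(R)=1; free=2−1=1
SNF(R) diag = [5] → torsion [5]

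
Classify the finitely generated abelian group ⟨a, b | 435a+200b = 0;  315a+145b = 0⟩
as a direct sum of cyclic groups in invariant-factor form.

Answer: M ≅ ℤ/5 ⊕ ℤ/15

Derivation:
rank_ℚ(R)=2; free=2−2=0
SNF(R) diag = [5, 15] → torsion [5, 15]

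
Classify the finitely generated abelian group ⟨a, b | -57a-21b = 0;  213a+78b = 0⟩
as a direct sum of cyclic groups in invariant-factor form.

Answer: M ≅ ℤ/3 ⊕ ℤ/9

Derivation:
rank_ℚ(R)=2; free=2−2=0
SNF(R) diag = [3, 9] → torsion [3, 9]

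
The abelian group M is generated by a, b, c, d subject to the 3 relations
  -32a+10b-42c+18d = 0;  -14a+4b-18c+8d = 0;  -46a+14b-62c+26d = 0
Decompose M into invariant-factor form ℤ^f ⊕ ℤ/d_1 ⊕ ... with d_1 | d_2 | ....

rank_ℚ(R)=3; free=4−3=1
SNF(R) diag = [2, 2, 2] → torsion [2, 2, 2]

Answer: M ≅ ℤ^1 ⊕ ℤ/2 ⊕ ℤ/2 ⊕ ℤ/2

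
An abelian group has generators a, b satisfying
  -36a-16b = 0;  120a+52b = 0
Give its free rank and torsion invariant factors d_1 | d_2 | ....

Answer: M ≅ ℤ/4 ⊕ ℤ/12

Derivation:
rank_ℚ(R)=2; free=2−2=0
SNF(R) diag = [4, 12] → torsion [4, 12]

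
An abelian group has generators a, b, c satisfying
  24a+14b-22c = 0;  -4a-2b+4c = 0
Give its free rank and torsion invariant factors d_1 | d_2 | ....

Answer: M ≅ ℤ^1 ⊕ ℤ/2 ⊕ ℤ/2

Derivation:
rank_ℚ(R)=2; free=3−2=1
SNF(R) diag = [2, 2] → torsion [2, 2]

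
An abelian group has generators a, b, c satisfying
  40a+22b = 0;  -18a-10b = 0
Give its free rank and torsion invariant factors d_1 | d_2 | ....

rank_ℚ(R)=2; free=3−2=1
SNF(R) diag = [2, 2] → torsion [2, 2]

Answer: M ≅ ℤ^1 ⊕ ℤ/2 ⊕ ℤ/2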